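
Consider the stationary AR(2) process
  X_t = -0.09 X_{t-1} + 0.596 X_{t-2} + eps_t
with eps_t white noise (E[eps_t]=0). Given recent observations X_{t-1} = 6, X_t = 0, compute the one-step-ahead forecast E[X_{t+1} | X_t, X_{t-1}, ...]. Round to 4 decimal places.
E[X_{t+1} \mid \mathcal F_t] = 3.5760

For an AR(p) model X_t = c + sum_i phi_i X_{t-i} + eps_t, the
one-step-ahead conditional mean is
  E[X_{t+1} | X_t, ...] = c + sum_i phi_i X_{t+1-i}.
Substitute known values:
  E[X_{t+1} | ...] = (-0.09) * (0) + (0.596) * (6)
                   = 3.5760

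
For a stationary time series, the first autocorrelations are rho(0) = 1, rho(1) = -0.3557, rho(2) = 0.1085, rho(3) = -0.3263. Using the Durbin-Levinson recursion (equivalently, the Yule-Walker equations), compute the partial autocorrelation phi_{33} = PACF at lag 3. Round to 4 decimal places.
\phi_{33} = -0.3370

The PACF at lag k is phi_{kk}, the last component of the solution
to the Yule-Walker system G_k phi = r_k where
  (G_k)_{ij} = rho(|i - j|), (r_k)_i = rho(i), i,j = 1..k.
Equivalently, Durbin-Levinson gives phi_{kk} iteratively:
  phi_{11} = rho(1)
  phi_{kk} = [rho(k) - sum_{j=1..k-1} phi_{k-1,j} rho(k-j)]
            / [1 - sum_{j=1..k-1} phi_{k-1,j} rho(j)],
  phi_{k,j} = phi_{k-1,j} - phi_{kk} phi_{k-1,k-j},  j = 1..k-1.
Step k = 1:
  phi_11 = rho(1) = -0.3557.
Step k = 2:
  phi_22 = [rho(2) - phi_11 rho(1)] / [1 - phi_11 rho(1)] = [0.1085 - (-0.3557)(-0.3557)] / [1 - (-0.3557)(-0.3557)]
         = -0.01802249 / 0.87347751 = -0.020633.
  Update: phi_21 = phi_11 - phi_22 phi_11 = -0.3557 - (-0.020633)(-0.3557) = -0.363039.
Step k = 3:
  phi_33 = [rho(3) - phi_21 rho(2) - phi_22 rho(1)] / [1 - phi_21 rho(1) - phi_22 rho(2)]
    numerator   = -0.3263 - (-0.363039)(0.1085) - (-0.020633)(-0.3557) = -0.29424942
    denominator = 1 - (-0.363039)(-0.3557) - (-0.020633)(0.1085) = 0.87310565
  phi_33 = -0.29424942 / 0.87310565 = -0.337.
Therefore phi_{33} = -0.3370.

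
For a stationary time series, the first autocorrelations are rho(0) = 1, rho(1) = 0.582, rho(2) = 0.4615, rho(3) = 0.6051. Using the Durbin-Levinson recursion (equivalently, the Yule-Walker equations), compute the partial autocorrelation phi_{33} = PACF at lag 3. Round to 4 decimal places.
\phi_{33} = 0.4359

The PACF at lag k is phi_{kk}, the last component of the solution
to the Yule-Walker system G_k phi = r_k where
  (G_k)_{ij} = rho(|i - j|), (r_k)_i = rho(i), i,j = 1..k.
Equivalently, Durbin-Levinson gives phi_{kk} iteratively:
  phi_{11} = rho(1)
  phi_{kk} = [rho(k) - sum_{j=1..k-1} phi_{k-1,j} rho(k-j)]
            / [1 - sum_{j=1..k-1} phi_{k-1,j} rho(j)],
  phi_{k,j} = phi_{k-1,j} - phi_{kk} phi_{k-1,k-j},  j = 1..k-1.
Step k = 1:
  phi_11 = rho(1) = 0.582.
Step k = 2:
  phi_22 = [rho(2) - phi_11 rho(1)] / [1 - phi_11 rho(1)] = [0.4615 - (0.582)(0.582)] / [1 - (0.582)(0.582)]
         = 0.122776 / 0.661276 = 0.185665.
  Update: phi_21 = phi_11 - phi_22 phi_11 = 0.582 - (0.185665)(0.582) = 0.473943.
Step k = 3:
  phi_33 = [rho(3) - phi_21 rho(2) - phi_22 rho(1)] / [1 - phi_21 rho(1) - phi_22 rho(2)]
    numerator   = 0.6051 - (0.473943)(0.4615) - (0.185665)(0.582) = 0.2783182
    denominator = 1 - (0.473943)(0.582) - (0.185665)(0.4615) = 0.63848076
  phi_33 = 0.2783182 / 0.63848076 = 0.4359.
Therefore phi_{33} = 0.4359.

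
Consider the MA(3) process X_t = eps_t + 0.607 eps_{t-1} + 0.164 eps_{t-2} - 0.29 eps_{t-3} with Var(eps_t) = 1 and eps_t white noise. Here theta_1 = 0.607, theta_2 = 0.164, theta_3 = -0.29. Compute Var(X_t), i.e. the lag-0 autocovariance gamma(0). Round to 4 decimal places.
\gamma(0) = 1.4794

For an MA(q) process X_t = eps_t + sum_i theta_i eps_{t-i} with
Var(eps_t) = sigma^2, the variance is
  gamma(0) = sigma^2 * (1 + sum_i theta_i^2).
  sum_i theta_i^2 = (0.607)^2 + (0.164)^2 + (-0.29)^2 = 0.368449 + 0.026896 + 0.0841 = 0.479445.
  gamma(0) = 1 * (1 + 0.479445) = 1 * 1.479445 = 1.479445, which rounds to 1.4794.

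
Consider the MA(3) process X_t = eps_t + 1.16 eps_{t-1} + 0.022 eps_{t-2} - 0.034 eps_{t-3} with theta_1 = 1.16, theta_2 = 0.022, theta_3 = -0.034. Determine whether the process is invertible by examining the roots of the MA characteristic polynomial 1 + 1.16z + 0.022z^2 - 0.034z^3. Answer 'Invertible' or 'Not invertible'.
\text{Not invertible}

The MA(q) characteristic polynomial is P(z) = 1 + 1.16z + 0.022z^2 - 0.034z^3.
Invertibility requires all roots to lie outside the unit circle, i.e. |z| > 1 for every root.
Degree 3: look for a simple real root z0 first, then factor out (1 - z/z0) and solve the remaining quadratic.
Testing z0 = -5: P(-5) = 1 + (1.16)(-5) + (0.022)(-5)^2 + (-0.034)(-5)^3
  = 1 + (-5.8) + (0.55) + (4.25) = 0.  So z_0 = -5 is a root, |z_0| = 5.
Divide out the factor (1 + 0.2 z) = (1 - z/z0) (since 1/z0 = -0.2):
  P(z) = (1 + 0.2 z)(1 + (0.96) z + (-0.17) z^2)
  [check: z-coef 0.96 - (-0.2) = 1.16; z^2-coef -0.17 - (-0.2)(0.96) = 0.022; z^3-coef -(-0.2)(-0.17) = -0.034.]
Remaining roots from the quadratic factor 1 + (0.96) z + (-0.17) z^2:
  Set 1 + (0.96) z + (-0.17) z^2 = 0, i.e. a z^2 + b z + c = 0 with a = -0.17, b = 0.96, c = 1.
  Discriminant D = b^2 - 4ac = (0.96)^2 - 4*(-0.17)*1 = 0.9216 - (-0.68) = 1.6016.
  D >= 0, so the roots are real: z = (-b +/- sqrt(D)) / (2a) = (-0.96 +/- 1.265543) / (-0.34).
    z_1 = (-0.96 + 1.265543) / (-0.34) = -0.8987,   |z_1| = 0.8987.
    z_2 = (-0.96 - 1.265543) / (-0.34) = 6.5457,   |z_2| = 6.5457.
Moduli of all roots: 5.0000, 0.8987, 6.5457.
All moduli strictly greater than 1? No.
Verdict: Not invertible.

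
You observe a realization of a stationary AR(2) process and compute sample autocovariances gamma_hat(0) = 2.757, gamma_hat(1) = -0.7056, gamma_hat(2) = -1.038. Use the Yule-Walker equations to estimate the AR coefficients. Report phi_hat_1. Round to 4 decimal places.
\hat\phi_{1} = -0.3770

The Yule-Walker equations for an AR(p) process read, in matrix form,
  Gamma_p phi = r_p,   with   (Gamma_p)_{ij} = gamma(|i - j|),
                       (r_p)_i = gamma(i),   i,j = 1..p.
Substitute the sample gammas (Toeplitz matrix and right-hand side of size 2):
  Gamma_p = [[2.757, -0.7056], [-0.7056, 2.757]]
  r_p     = [-0.7056, -1.038]
Written out:
  2.757 phi_1 - 0.7056 phi_2 = -0.7056
  -0.7056 phi_1 + 2.757 phi_2 = -1.038
Solve by Cramer's rule:
  det = gamma(0)^2 - gamma(1)^2 = (2.757)^2 - (-0.7056)^2 = 7.601049 - 0.49787136 = 7.10317764
  phi_hat_1 = [gamma(1) gamma(0) - gamma(1) gamma(2)] / det = [(-0.7056)(2.757) - (-0.7056)(-1.038)] / 7.10317764 = -2.677752 / 7.10317764 = -0.377
  phi_hat_2 = [gamma(0) gamma(2) - gamma(1)^2] / det = [(2.757)(-1.038) - (-0.7056)^2] / 7.10317764 = -3.35963736 / 7.10317764 = -0.473
So phi_hat = [-0.3770, -0.4730].
Therefore phi_hat_1 = -0.3770.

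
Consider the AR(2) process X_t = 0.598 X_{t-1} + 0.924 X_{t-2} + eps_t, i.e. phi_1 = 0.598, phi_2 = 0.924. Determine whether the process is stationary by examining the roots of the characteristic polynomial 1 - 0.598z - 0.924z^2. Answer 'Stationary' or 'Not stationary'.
\text{Not stationary}

The AR(p) characteristic polynomial is P(z) = 1 - 0.598z - 0.924z^2.
Stationarity requires all roots to lie outside the unit circle, i.e. |z| > 1 for every root.
Set 1 + (-0.598) z + (-0.924) z^2 = 0, i.e. a z^2 + b z + c = 0 with a = -0.924, b = -0.598, c = 1.
Discriminant D = b^2 - 4ac = (-0.598)^2 - 4*(-0.924)*1 = 0.357604 - (-3.696) = 4.053604.
D >= 0, so the roots are real: z = (-b +/- sqrt(D)) / (2a) = (0.598 +/- 2.013356) / (-1.848).
  z_1 = (0.598 + 2.013356) / (-1.848) = -1.4131,   |z_1| = 1.4131.
  z_2 = (0.598 - 2.013356) / (-1.848) = 0.7659,   |z_2| = 0.7659.
Moduli of all roots: 1.4131, 0.7659.
All moduli strictly greater than 1? No.
Verdict: Not stationary.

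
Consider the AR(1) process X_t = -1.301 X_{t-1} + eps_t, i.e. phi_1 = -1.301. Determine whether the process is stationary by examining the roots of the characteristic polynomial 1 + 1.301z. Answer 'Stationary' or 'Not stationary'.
\text{Not stationary}

The AR(p) characteristic polynomial is P(z) = 1 + 1.301z.
Stationarity requires all roots to lie outside the unit circle, i.e. |z| > 1 for every root.
This is linear in z: 1 + (1.301) z = 0  =>  z = -1/(1.301) = -0.76864,  |z| = 0.76864.
Moduli of all roots: 0.7686.
All moduli strictly greater than 1? No.
Verdict: Not stationary.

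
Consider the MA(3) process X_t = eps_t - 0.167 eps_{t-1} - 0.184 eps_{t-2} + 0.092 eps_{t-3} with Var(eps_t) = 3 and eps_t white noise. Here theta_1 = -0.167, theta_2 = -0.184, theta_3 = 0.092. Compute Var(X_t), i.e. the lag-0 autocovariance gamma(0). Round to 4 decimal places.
\gamma(0) = 3.2106

For an MA(q) process X_t = eps_t + sum_i theta_i eps_{t-i} with
Var(eps_t) = sigma^2, the variance is
  gamma(0) = sigma^2 * (1 + sum_i theta_i^2).
  sum_i theta_i^2 = (-0.167)^2 + (-0.184)^2 + (0.092)^2 = 0.027889 + 0.033856 + 0.008464 = 0.070209.
  gamma(0) = 3 * (1 + 0.070209) = 3 * 1.070209 = 3.210627, which rounds to 3.2106.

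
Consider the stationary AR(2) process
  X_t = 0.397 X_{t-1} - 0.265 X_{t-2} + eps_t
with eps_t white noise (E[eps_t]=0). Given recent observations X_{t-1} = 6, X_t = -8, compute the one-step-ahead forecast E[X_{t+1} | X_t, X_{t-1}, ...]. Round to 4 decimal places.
E[X_{t+1} \mid \mathcal F_t] = -4.7660

For an AR(p) model X_t = c + sum_i phi_i X_{t-i} + eps_t, the
one-step-ahead conditional mean is
  E[X_{t+1} | X_t, ...] = c + sum_i phi_i X_{t+1-i}.
Substitute known values:
  E[X_{t+1} | ...] = (0.397) * (-8) + (-0.265) * (6)
                   = -4.7660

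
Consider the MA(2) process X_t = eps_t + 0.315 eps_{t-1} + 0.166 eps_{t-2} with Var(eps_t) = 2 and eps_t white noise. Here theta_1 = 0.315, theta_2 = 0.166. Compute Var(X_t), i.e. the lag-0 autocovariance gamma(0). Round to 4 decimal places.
\gamma(0) = 2.2536

For an MA(q) process X_t = eps_t + sum_i theta_i eps_{t-i} with
Var(eps_t) = sigma^2, the variance is
  gamma(0) = sigma^2 * (1 + sum_i theta_i^2).
  sum_i theta_i^2 = (0.315)^2 + (0.166)^2 = 0.099225 + 0.027556 = 0.126781.
  gamma(0) = 2 * (1 + 0.126781) = 2 * 1.126781 = 2.253562, which rounds to 2.2536.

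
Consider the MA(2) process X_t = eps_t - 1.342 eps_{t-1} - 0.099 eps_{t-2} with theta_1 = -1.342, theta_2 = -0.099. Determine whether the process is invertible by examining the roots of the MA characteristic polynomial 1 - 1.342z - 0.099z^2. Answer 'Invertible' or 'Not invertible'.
\text{Not invertible}

The MA(q) characteristic polynomial is P(z) = 1 - 1.342z - 0.099z^2.
Invertibility requires all roots to lie outside the unit circle, i.e. |z| > 1 for every root.
Set 1 + (-1.342) z + (-0.099) z^2 = 0, i.e. a z^2 + b z + c = 0 with a = -0.099, b = -1.342, c = 1.
Discriminant D = b^2 - 4ac = (-1.342)^2 - 4*(-0.099)*1 = 1.800964 - (-0.396) = 2.196964.
D >= 0, so the roots are real: z = (-b +/- sqrt(D)) / (2a) = (1.342 +/- 1.482216) / (-0.198).
  z_1 = (1.342 + 1.482216) / (-0.198) = -14.2637,   |z_1| = 14.2637.
  z_2 = (1.342 - 1.482216) / (-0.198) = 0.7082,   |z_2| = 0.7082.
Moduli of all roots: 14.2637, 0.7082.
All moduli strictly greater than 1? No.
Verdict: Not invertible.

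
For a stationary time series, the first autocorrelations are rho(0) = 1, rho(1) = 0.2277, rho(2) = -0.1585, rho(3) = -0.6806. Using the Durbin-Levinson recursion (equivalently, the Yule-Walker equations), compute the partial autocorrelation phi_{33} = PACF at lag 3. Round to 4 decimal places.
\phi_{33} = -0.6500

The PACF at lag k is phi_{kk}, the last component of the solution
to the Yule-Walker system G_k phi = r_k where
  (G_k)_{ij} = rho(|i - j|), (r_k)_i = rho(i), i,j = 1..k.
Equivalently, Durbin-Levinson gives phi_{kk} iteratively:
  phi_{11} = rho(1)
  phi_{kk} = [rho(k) - sum_{j=1..k-1} phi_{k-1,j} rho(k-j)]
            / [1 - sum_{j=1..k-1} phi_{k-1,j} rho(j)],
  phi_{k,j} = phi_{k-1,j} - phi_{kk} phi_{k-1,k-j},  j = 1..k-1.
Step k = 1:
  phi_11 = rho(1) = 0.2277.
Step k = 2:
  phi_22 = [rho(2) - phi_11 rho(1)] / [1 - phi_11 rho(1)] = [-0.1585 - (0.2277)(0.2277)] / [1 - (0.2277)(0.2277)]
         = -0.21034729 / 0.94815271 = -0.22185.
  Update: phi_21 = phi_11 - phi_22 phi_11 = 0.2277 - (-0.22185)(0.2277) = 0.278215.
Step k = 3:
  phi_33 = [rho(3) - phi_21 rho(2) - phi_22 rho(1)] / [1 - phi_21 rho(1) - phi_22 rho(2)]
    numerator   = -0.6806 - (0.278215)(-0.1585) - (-0.22185)(0.2277) = -0.58598775
    denominator = 1 - (0.278215)(0.2277) - (-0.22185)(-0.1585) = 0.90148725
  phi_33 = -0.58598775 / 0.90148725 = -0.65.
Therefore phi_{33} = -0.6500.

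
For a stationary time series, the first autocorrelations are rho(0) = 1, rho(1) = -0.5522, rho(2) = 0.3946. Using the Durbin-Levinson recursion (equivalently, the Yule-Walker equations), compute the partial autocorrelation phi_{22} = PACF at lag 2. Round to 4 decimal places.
\phi_{22} = 0.1290

The PACF at lag k is phi_{kk}, the last component of the solution
to the Yule-Walker system G_k phi = r_k where
  (G_k)_{ij} = rho(|i - j|), (r_k)_i = rho(i), i,j = 1..k.
Equivalently, Durbin-Levinson gives phi_{kk} iteratively:
  phi_{11} = rho(1)
  phi_{kk} = [rho(k) - sum_{j=1..k-1} phi_{k-1,j} rho(k-j)]
            / [1 - sum_{j=1..k-1} phi_{k-1,j} rho(j)],
  phi_{k,j} = phi_{k-1,j} - phi_{kk} phi_{k-1,k-j},  j = 1..k-1.
Step k = 1:
  phi_11 = rho(1) = -0.5522.
Step k = 2:
  phi_22 = [rho(2) - phi_11 rho(1)] / [1 - phi_11 rho(1)] = [0.3946 - (-0.5522)(-0.5522)] / [1 - (-0.5522)(-0.5522)]
         = 0.08967516 / 0.69507516 = 0.129.
Therefore phi_{22} = 0.1290.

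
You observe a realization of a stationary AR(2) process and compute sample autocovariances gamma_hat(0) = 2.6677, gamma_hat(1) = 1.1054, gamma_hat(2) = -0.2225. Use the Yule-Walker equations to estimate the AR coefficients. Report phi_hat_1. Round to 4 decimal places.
\hat\phi_{1} = 0.5420

The Yule-Walker equations for an AR(p) process read, in matrix form,
  Gamma_p phi = r_p,   with   (Gamma_p)_{ij} = gamma(|i - j|),
                       (r_p)_i = gamma(i),   i,j = 1..p.
Substitute the sample gammas (Toeplitz matrix and right-hand side of size 2):
  Gamma_p = [[2.6677, 1.1054], [1.1054, 2.6677]]
  r_p     = [1.1054, -0.2225]
Written out:
  2.6677 phi_1 + 1.1054 phi_2 = 1.1054
  1.1054 phi_1 + 2.6677 phi_2 = -0.2225
Solve by Cramer's rule:
  det = gamma(0)^2 - gamma(1)^2 = (2.6677)^2 - (1.1054)^2 = 7.11662329 - 1.22190916 = 5.89471413
  phi_hat_1 = [gamma(1) gamma(0) - gamma(1) gamma(2)] / det = [(1.1054)(2.6677) - (1.1054)(-0.2225)] / 5.89471413 = 3.19482708 / 5.89471413 = 0.542
  phi_hat_2 = [gamma(0) gamma(2) - gamma(1)^2] / det = [(2.6677)(-0.2225) - (1.1054)^2] / 5.89471413 = -1.81547241 / 5.89471413 = -0.308
So phi_hat = [0.5420, -0.3080].
Therefore phi_hat_1 = 0.5420.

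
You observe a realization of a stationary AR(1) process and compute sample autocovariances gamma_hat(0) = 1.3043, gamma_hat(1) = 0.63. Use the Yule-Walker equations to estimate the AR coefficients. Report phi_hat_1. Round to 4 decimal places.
\hat\phi_{1} = 0.4830

The Yule-Walker equations for an AR(p) process read, in matrix form,
  Gamma_p phi = r_p,   with   (Gamma_p)_{ij} = gamma(|i - j|),
                       (r_p)_i = gamma(i),   i,j = 1..p.
Substitute the sample gammas (Toeplitz matrix and right-hand side of size 1):
  Gamma_p = [[1.3043]]
  r_p     = [0.63]
With p = 1 this is the single equation gamma(0) phi_1 = gamma(1):
  phi_hat_1 = gamma(1) / gamma(0) = 0.63 / 1.3043 = 0.4830.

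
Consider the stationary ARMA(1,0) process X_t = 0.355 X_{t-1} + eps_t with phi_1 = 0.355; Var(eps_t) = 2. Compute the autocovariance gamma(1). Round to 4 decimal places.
\gamma(1) = 0.8124

Multiply the model equation by X_{t-k} and take expectations. With theta_0 = psi_0 = 1 and psi_j the MA(infinity) weights, this gives
  gamma(k) - sum_i phi_i gamma(k-i) = c_k,
  c_k = sigma^2 * sum_{j=k..q} theta_j psi_{j-k}   (c_k = 0 for k > q),
using gamma(-m) = gamma(m).
Pure AR (q = 0): c_0 = sigma^2 = 2, c_k = 0 for k >= 1.
Equations for k = 0 and k = 1 (AR order 1):
  gamma(0) = phi_1 gamma(1) + c_0
  gamma(1) = phi_1 gamma(0) + c_1
Substituting the second into the first: gamma(0) (1 - phi_1^2) = c_0 + phi_1 c_1, so
  gamma(0) = c_0 / (1 - phi_1^2) = 2 / (1 - (0.355)^2) = 2 / 0.873975 = 2.288395.
  gamma(1) = phi_1 gamma(0) = (0.355)(2.288395) = 0.81238.
Therefore gamma(1) = 0.8124 (to 4 decimal places).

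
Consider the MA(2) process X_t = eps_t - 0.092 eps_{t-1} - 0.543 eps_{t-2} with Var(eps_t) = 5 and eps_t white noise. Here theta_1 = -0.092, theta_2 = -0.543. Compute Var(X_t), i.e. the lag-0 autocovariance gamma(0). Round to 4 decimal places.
\gamma(0) = 6.5166

For an MA(q) process X_t = eps_t + sum_i theta_i eps_{t-i} with
Var(eps_t) = sigma^2, the variance is
  gamma(0) = sigma^2 * (1 + sum_i theta_i^2).
  sum_i theta_i^2 = (-0.092)^2 + (-0.543)^2 = 0.008464 + 0.294849 = 0.303313.
  gamma(0) = 5 * (1 + 0.303313) = 5 * 1.303313 = 6.516565, which rounds to 6.5166.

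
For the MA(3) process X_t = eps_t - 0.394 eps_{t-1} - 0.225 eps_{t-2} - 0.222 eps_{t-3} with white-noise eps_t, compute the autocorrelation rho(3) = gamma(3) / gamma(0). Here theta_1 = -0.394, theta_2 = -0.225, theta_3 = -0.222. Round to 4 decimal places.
\rho(3) = -0.1769

For an MA(q) process with theta_0 = 1, the autocovariance is
  gamma(k) = sigma^2 * sum_{i=0..q-k} theta_i * theta_{i+k},
and rho(k) = gamma(k) / gamma(0). Sigma^2 cancels.
  numerator   = (1)*(-0.222) = -0.222.
  denominator = (1)^2 + (-0.394)^2 + (-0.225)^2 + (-0.222)^2 = 1.255145.
  rho(3) = -0.222 / 1.255145 = -0.1769.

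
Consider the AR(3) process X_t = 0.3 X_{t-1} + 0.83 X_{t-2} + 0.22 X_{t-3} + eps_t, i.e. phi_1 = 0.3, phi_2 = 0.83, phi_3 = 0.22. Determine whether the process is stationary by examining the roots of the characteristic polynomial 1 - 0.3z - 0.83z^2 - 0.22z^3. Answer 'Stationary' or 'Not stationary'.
\text{Not stationary}

The AR(p) characteristic polynomial is P(z) = 1 - 0.3z - 0.83z^2 - 0.22z^3.
Stationarity requires all roots to lie outside the unit circle, i.e. |z| > 1 for every root.
Degree 3: look for a simple real root z0 first, then factor out (1 - z/z0) and solve the remaining quadratic.
Testing z0 = -2.5: P(-2.5) = 1 + (-0.3)(-2.5) + (-0.83)(-2.5)^2 + (-0.22)(-2.5)^3
  = 1 + (0.75) + (-5.1875) + (3.4375) = 0.  So z_0 = -2.5 is a root, |z_0| = 2.5.
Divide out the factor (1 + 0.4 z) = (1 - z/z0) (since 1/z0 = -0.4):
  P(z) = (1 + 0.4 z)(1 + (-0.7) z + (-0.55) z^2)
  [check: z-coef -0.7 - (-0.4) = -0.3; z^2-coef -0.55 - (-0.4)(-0.7) = -0.83; z^3-coef -(-0.4)(-0.55) = -0.22.]
Remaining roots from the quadratic factor 1 + (-0.7) z + (-0.55) z^2:
  Set 1 + (-0.7) z + (-0.55) z^2 = 0, i.e. a z^2 + b z + c = 0 with a = -0.55, b = -0.7, c = 1.
  Discriminant D = b^2 - 4ac = (-0.7)^2 - 4*(-0.55)*1 = 0.49 - (-2.2) = 2.69.
  D >= 0, so the roots are real: z = (-b +/- sqrt(D)) / (2a) = (0.7 +/- 1.640122) / (-1.1).
    z_1 = (0.7 + 1.640122) / (-1.1) = -2.1274,   |z_1| = 2.1274.
    z_2 = (0.7 - 1.640122) / (-1.1) = 0.8547,   |z_2| = 0.8547.
Moduli of all roots: 2.5000, 2.1274, 0.8547.
All moduli strictly greater than 1? No.
Verdict: Not stationary.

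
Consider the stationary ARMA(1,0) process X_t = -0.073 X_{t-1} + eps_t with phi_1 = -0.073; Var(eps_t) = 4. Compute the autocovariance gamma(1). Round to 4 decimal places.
\gamma(1) = -0.2936

Multiply the model equation by X_{t-k} and take expectations. With theta_0 = psi_0 = 1 and psi_j the MA(infinity) weights, this gives
  gamma(k) - sum_i phi_i gamma(k-i) = c_k,
  c_k = sigma^2 * sum_{j=k..q} theta_j psi_{j-k}   (c_k = 0 for k > q),
using gamma(-m) = gamma(m).
Pure AR (q = 0): c_0 = sigma^2 = 4, c_k = 0 for k >= 1.
Equations for k = 0 and k = 1 (AR order 1):
  gamma(0) = phi_1 gamma(1) + c_0
  gamma(1) = phi_1 gamma(0) + c_1
Substituting the second into the first: gamma(0) (1 - phi_1^2) = c_0 + phi_1 c_1, so
  gamma(0) = c_0 / (1 - phi_1^2) = 4 / (1 - (-0.073)^2) = 4 / 0.994671 = 4.02143.
  gamma(1) = phi_1 gamma(0) = (-0.073)(4.02143) = -0.293564.
Therefore gamma(1) = -0.2936 (to 4 decimal places).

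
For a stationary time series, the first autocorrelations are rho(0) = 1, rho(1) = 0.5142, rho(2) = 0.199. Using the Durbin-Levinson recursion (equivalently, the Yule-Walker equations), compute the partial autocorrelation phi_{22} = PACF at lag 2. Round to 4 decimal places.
\phi_{22} = -0.0889

The PACF at lag k is phi_{kk}, the last component of the solution
to the Yule-Walker system G_k phi = r_k where
  (G_k)_{ij} = rho(|i - j|), (r_k)_i = rho(i), i,j = 1..k.
Equivalently, Durbin-Levinson gives phi_{kk} iteratively:
  phi_{11} = rho(1)
  phi_{kk} = [rho(k) - sum_{j=1..k-1} phi_{k-1,j} rho(k-j)]
            / [1 - sum_{j=1..k-1} phi_{k-1,j} rho(j)],
  phi_{k,j} = phi_{k-1,j} - phi_{kk} phi_{k-1,k-j},  j = 1..k-1.
Step k = 1:
  phi_11 = rho(1) = 0.5142.
Step k = 2:
  phi_22 = [rho(2) - phi_11 rho(1)] / [1 - phi_11 rho(1)] = [0.199 - (0.5142)(0.5142)] / [1 - (0.5142)(0.5142)]
         = -0.06540164 / 0.73559836 = -0.0889.
Therefore phi_{22} = -0.0889.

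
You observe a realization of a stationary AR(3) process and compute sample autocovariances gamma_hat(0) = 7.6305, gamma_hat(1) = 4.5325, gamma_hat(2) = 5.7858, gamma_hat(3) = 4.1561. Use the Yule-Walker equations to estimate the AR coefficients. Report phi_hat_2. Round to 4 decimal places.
\hat\phi_{2} = 0.6240

The Yule-Walker equations for an AR(p) process read, in matrix form,
  Gamma_p phi = r_p,   with   (Gamma_p)_{ij} = gamma(|i - j|),
                       (r_p)_i = gamma(i),   i,j = 1..p.
Substitute the sample gammas (Toeplitz matrix and right-hand side of size 3):
  Gamma_p = [[7.6305, 4.5325, 5.7858], [4.5325, 7.6305, 4.5325], [5.7858, 4.5325, 7.6305]]
  r_p     = [4.5325, 5.7858, 4.1561]
Written out (R1..R3):
  (R1) 7.6305 phi_1 + 4.5325 phi_2 + 5.7858 phi_3 = 4.5325
  (R2) 4.5325 phi_1 + 7.6305 phi_2 + 4.5325 phi_3 = 5.7858
  (R3) 5.7858 phi_1 + 4.5325 phi_2 + 7.6305 phi_3 = 4.1561
Gaussian elimination:
  R2 <- R2 - (4.5325/7.6305) R1 = R2 - (0.593998) R1:  4.938205 phi_2 + 1.095748 phi_3 = 3.093505
  R3 <- R3 - (5.7858/7.6305) R1 = R3 - (0.758247) R1:  1.095748 phi_2 + 3.243437 phi_3 = 0.719348
  R3 <- R3 - (1.095748/4.938205) R2 = R3 - (0.221892) R2:  3.0003 phi_3 = 0.032924
Back-substitution:
  phi_hat_3 = 0.032924 / 3.0003 = 0.010974
  phi_hat_2 = (3.093505 - (1.095748)(0.010974)) / 4.938205 = 0.624008
  phi_hat_1 = (4.5325 - (4.5325)(0.624008) - (5.7858)(0.010974)) / 7.6305 = 0.215018
So phi_hat = [0.2150, 0.6240, 0.0110].
Therefore phi_hat_2 = 0.6240.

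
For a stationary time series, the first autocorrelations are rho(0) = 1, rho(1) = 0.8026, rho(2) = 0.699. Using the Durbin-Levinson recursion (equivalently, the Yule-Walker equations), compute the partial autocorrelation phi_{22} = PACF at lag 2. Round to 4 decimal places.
\phi_{22} = 0.1541

The PACF at lag k is phi_{kk}, the last component of the solution
to the Yule-Walker system G_k phi = r_k where
  (G_k)_{ij} = rho(|i - j|), (r_k)_i = rho(i), i,j = 1..k.
Equivalently, Durbin-Levinson gives phi_{kk} iteratively:
  phi_{11} = rho(1)
  phi_{kk} = [rho(k) - sum_{j=1..k-1} phi_{k-1,j} rho(k-j)]
            / [1 - sum_{j=1..k-1} phi_{k-1,j} rho(j)],
  phi_{k,j} = phi_{k-1,j} - phi_{kk} phi_{k-1,k-j},  j = 1..k-1.
Step k = 1:
  phi_11 = rho(1) = 0.8026.
Step k = 2:
  phi_22 = [rho(2) - phi_11 rho(1)] / [1 - phi_11 rho(1)] = [0.699 - (0.8026)(0.8026)] / [1 - (0.8026)(0.8026)]
         = 0.05483324 / 0.35583324 = 0.1541.
Therefore phi_{22} = 0.1541.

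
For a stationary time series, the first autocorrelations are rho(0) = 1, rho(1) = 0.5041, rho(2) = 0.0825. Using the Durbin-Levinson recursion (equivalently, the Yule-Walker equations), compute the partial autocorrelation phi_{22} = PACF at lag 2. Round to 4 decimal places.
\phi_{22} = -0.2301

The PACF at lag k is phi_{kk}, the last component of the solution
to the Yule-Walker system G_k phi = r_k where
  (G_k)_{ij} = rho(|i - j|), (r_k)_i = rho(i), i,j = 1..k.
Equivalently, Durbin-Levinson gives phi_{kk} iteratively:
  phi_{11} = rho(1)
  phi_{kk} = [rho(k) - sum_{j=1..k-1} phi_{k-1,j} rho(k-j)]
            / [1 - sum_{j=1..k-1} phi_{k-1,j} rho(j)],
  phi_{k,j} = phi_{k-1,j} - phi_{kk} phi_{k-1,k-j},  j = 1..k-1.
Step k = 1:
  phi_11 = rho(1) = 0.5041.
Step k = 2:
  phi_22 = [rho(2) - phi_11 rho(1)] / [1 - phi_11 rho(1)] = [0.0825 - (0.5041)(0.5041)] / [1 - (0.5041)(0.5041)]
         = -0.17161681 / 0.74588319 = -0.2301.
Therefore phi_{22} = -0.2301.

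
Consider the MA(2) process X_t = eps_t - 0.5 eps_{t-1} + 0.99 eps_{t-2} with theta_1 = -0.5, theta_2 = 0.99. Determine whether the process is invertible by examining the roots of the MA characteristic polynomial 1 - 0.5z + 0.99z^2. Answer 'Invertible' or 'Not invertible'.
\text{Invertible}

The MA(q) characteristic polynomial is P(z) = 1 - 0.5z + 0.99z^2.
Invertibility requires all roots to lie outside the unit circle, i.e. |z| > 1 for every root.
Set 1 + (-0.5) z + (0.99) z^2 = 0, i.e. a z^2 + b z + c = 0 with a = 0.99, b = -0.5, c = 1.
Discriminant D = b^2 - 4ac = (-0.5)^2 - 4*(0.99)*1 = 0.25 - (3.96) = -3.71.
D < 0, so the roots are the complex-conjugate pair z = (-b +/- i sqrt(-D)) / (2a) = 0.2525 +/- 0.9728i.
For a conjugate pair |z|^2 = z * conj(z) = (product of roots) = c/a = 1/(0.99) = 1.010101, so |z| = sqrt(1.010101) = 1.005 for both roots.
Moduli of all roots: 1.0050, 1.0050.
All moduli strictly greater than 1? Yes.
Verdict: Invertible.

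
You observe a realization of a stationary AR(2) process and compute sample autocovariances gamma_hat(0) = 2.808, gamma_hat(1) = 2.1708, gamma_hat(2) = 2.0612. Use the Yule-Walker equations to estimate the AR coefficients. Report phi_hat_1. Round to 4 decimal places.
\hat\phi_{1} = 0.5110

The Yule-Walker equations for an AR(p) process read, in matrix form,
  Gamma_p phi = r_p,   with   (Gamma_p)_{ij} = gamma(|i - j|),
                       (r_p)_i = gamma(i),   i,j = 1..p.
Substitute the sample gammas (Toeplitz matrix and right-hand side of size 2):
  Gamma_p = [[2.808, 2.1708], [2.1708, 2.808]]
  r_p     = [2.1708, 2.0612]
Written out:
  2.808 phi_1 + 2.1708 phi_2 = 2.1708
  2.1708 phi_1 + 2.808 phi_2 = 2.0612
Solve by Cramer's rule:
  det = gamma(0)^2 - gamma(1)^2 = (2.808)^2 - (2.1708)^2 = 7.884864 - 4.71237264 = 3.17249136
  phi_hat_1 = [gamma(1) gamma(0) - gamma(1) gamma(2)] / det = [(2.1708)(2.808) - (2.1708)(2.0612)] / 3.17249136 = 1.62115344 / 3.17249136 = 0.511
  phi_hat_2 = [gamma(0) gamma(2) - gamma(1)^2] / det = [(2.808)(2.0612) - (2.1708)^2] / 3.17249136 = 1.07547696 / 3.17249136 = 0.339
So phi_hat = [0.5110, 0.3390].
Therefore phi_hat_1 = 0.5110.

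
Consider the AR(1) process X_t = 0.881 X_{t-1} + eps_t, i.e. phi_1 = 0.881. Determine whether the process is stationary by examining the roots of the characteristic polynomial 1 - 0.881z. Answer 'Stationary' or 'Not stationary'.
\text{Stationary}

The AR(p) characteristic polynomial is P(z) = 1 - 0.881z.
Stationarity requires all roots to lie outside the unit circle, i.e. |z| > 1 for every root.
This is linear in z: 1 + (-0.881) z = 0  =>  z = -1/(-0.881) = 1.135074,  |z| = 1.135074.
Moduli of all roots: 1.1351.
All moduli strictly greater than 1? Yes.
Verdict: Stationary.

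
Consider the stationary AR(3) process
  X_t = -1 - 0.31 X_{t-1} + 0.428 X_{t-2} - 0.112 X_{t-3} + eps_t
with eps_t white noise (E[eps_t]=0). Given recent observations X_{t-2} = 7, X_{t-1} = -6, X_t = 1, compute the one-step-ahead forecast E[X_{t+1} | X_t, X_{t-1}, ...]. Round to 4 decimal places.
E[X_{t+1} \mid \mathcal F_t] = -4.6620

For an AR(p) model X_t = c + sum_i phi_i X_{t-i} + eps_t, the
one-step-ahead conditional mean is
  E[X_{t+1} | X_t, ...] = c + sum_i phi_i X_{t+1-i}.
Substitute known values:
  E[X_{t+1} | ...] = -1 + (-0.31) * (1) + (0.428) * (-6) + (-0.112) * (7)
                   = -4.6620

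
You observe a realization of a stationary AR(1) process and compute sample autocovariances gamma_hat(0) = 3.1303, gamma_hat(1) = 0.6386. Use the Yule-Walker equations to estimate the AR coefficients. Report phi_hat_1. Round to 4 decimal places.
\hat\phi_{1} = 0.2040

The Yule-Walker equations for an AR(p) process read, in matrix form,
  Gamma_p phi = r_p,   with   (Gamma_p)_{ij} = gamma(|i - j|),
                       (r_p)_i = gamma(i),   i,j = 1..p.
Substitute the sample gammas (Toeplitz matrix and right-hand side of size 1):
  Gamma_p = [[3.1303]]
  r_p     = [0.6386]
With p = 1 this is the single equation gamma(0) phi_1 = gamma(1):
  phi_hat_1 = gamma(1) / gamma(0) = 0.6386 / 3.1303 = 0.2040.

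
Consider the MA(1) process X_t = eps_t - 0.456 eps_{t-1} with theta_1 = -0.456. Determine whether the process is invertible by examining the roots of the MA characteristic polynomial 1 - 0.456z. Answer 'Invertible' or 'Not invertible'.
\text{Invertible}

The MA(q) characteristic polynomial is P(z) = 1 - 0.456z.
Invertibility requires all roots to lie outside the unit circle, i.e. |z| > 1 for every root.
This is linear in z: 1 + (-0.456) z = 0  =>  z = -1/(-0.456) = 2.192982,  |z| = 2.192982.
Moduli of all roots: 2.1930.
All moduli strictly greater than 1? Yes.
Verdict: Invertible.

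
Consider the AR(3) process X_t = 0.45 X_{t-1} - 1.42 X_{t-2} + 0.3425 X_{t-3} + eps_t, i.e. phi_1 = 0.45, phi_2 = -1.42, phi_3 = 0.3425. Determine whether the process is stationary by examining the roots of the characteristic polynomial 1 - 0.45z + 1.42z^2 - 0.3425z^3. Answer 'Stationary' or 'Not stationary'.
\text{Not stationary}

The AR(p) characteristic polynomial is P(z) = 1 - 0.45z + 1.42z^2 - 0.3425z^3.
Stationarity requires all roots to lie outside the unit circle, i.e. |z| > 1 for every root.
Degree 3: look for a simple real root z0 first, then factor out (1 - z/z0) and solve the remaining quadratic.
Testing z0 = 4: P(4) = 1 + (-0.45)(4) + (1.42)(4)^2 + (-0.3425)(4)^3
  = 1 + (-1.8) + (22.72) + (-21.92) = 0.  So z_0 = 4 is a root, |z_0| = 4.
Divide out the factor (1 - 0.25 z) = (1 - z/z0) (since 1/z0 = 0.25):
  P(z) = (1 - 0.25 z)(1 + (-0.2) z + (1.37) z^2)
  [check: z-coef -0.2 - (0.25) = -0.45; z^2-coef 1.37 - (0.25)(-0.2) = 1.42; z^3-coef -(0.25)(1.37) = -0.3425.]
Remaining roots from the quadratic factor 1 + (-0.2) z + (1.37) z^2:
  Set 1 + (-0.2) z + (1.37) z^2 = 0, i.e. a z^2 + b z + c = 0 with a = 1.37, b = -0.2, c = 1.
  Discriminant D = b^2 - 4ac = (-0.2)^2 - 4*(1.37)*1 = 0.04 - (5.48) = -5.44.
  D < 0, so the roots are the complex-conjugate pair z = (-b +/- i sqrt(-D)) / (2a) = 0.073 +/- 0.8512i.
  For a conjugate pair |z|^2 = z * conj(z) = (product of roots) = c/a = 1/(1.37) = 0.729927, so |z| = sqrt(0.729927) = 0.8544 for both roots.
Moduli of all roots: 4.0000, 0.8544, 0.8544.
All moduli strictly greater than 1? No.
Verdict: Not stationary.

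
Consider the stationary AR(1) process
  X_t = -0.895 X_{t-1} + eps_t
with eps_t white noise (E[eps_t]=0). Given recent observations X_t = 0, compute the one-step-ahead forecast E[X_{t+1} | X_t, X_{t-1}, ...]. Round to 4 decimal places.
E[X_{t+1} \mid \mathcal F_t] = 0.0000

For an AR(p) model X_t = c + sum_i phi_i X_{t-i} + eps_t, the
one-step-ahead conditional mean is
  E[X_{t+1} | X_t, ...] = c + sum_i phi_i X_{t+1-i}.
Substitute known values:
  E[X_{t+1} | ...] = (-0.895) * (0)
                   = 0.0000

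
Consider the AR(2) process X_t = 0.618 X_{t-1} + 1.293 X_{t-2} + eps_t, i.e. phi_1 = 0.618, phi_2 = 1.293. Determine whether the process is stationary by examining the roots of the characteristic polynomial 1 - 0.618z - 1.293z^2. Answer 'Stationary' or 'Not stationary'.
\text{Not stationary}

The AR(p) characteristic polynomial is P(z) = 1 - 0.618z - 1.293z^2.
Stationarity requires all roots to lie outside the unit circle, i.e. |z| > 1 for every root.
Set 1 + (-0.618) z + (-1.293) z^2 = 0, i.e. a z^2 + b z + c = 0 with a = -1.293, b = -0.618, c = 1.
Discriminant D = b^2 - 4ac = (-0.618)^2 - 4*(-1.293)*1 = 0.381924 - (-5.172) = 5.553924.
D >= 0, so the roots are real: z = (-b +/- sqrt(D)) / (2a) = (0.618 +/- 2.356676) / (-2.586).
  z_1 = (0.618 + 2.356676) / (-2.586) = -1.1503,   |z_1| = 1.1503.
  z_2 = (0.618 - 2.356676) / (-2.586) = 0.6723,   |z_2| = 0.6723.
Moduli of all roots: 1.1503, 0.6723.
All moduli strictly greater than 1? No.
Verdict: Not stationary.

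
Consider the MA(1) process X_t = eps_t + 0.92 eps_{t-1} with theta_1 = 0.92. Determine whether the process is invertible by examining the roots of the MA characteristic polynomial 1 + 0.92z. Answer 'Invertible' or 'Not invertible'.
\text{Invertible}

The MA(q) characteristic polynomial is P(z) = 1 + 0.92z.
Invertibility requires all roots to lie outside the unit circle, i.e. |z| > 1 for every root.
This is linear in z: 1 + (0.92) z = 0  =>  z = -1/(0.92) = -1.086957,  |z| = 1.086957.
Moduli of all roots: 1.0870.
All moduli strictly greater than 1? Yes.
Verdict: Invertible.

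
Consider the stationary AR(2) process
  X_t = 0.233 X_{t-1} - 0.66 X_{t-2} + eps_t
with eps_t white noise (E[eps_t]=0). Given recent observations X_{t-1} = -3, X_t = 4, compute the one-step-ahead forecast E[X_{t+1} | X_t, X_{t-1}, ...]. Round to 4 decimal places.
E[X_{t+1} \mid \mathcal F_t] = 2.9120

For an AR(p) model X_t = c + sum_i phi_i X_{t-i} + eps_t, the
one-step-ahead conditional mean is
  E[X_{t+1} | X_t, ...] = c + sum_i phi_i X_{t+1-i}.
Substitute known values:
  E[X_{t+1} | ...] = (0.233) * (4) + (-0.66) * (-3)
                   = 2.9120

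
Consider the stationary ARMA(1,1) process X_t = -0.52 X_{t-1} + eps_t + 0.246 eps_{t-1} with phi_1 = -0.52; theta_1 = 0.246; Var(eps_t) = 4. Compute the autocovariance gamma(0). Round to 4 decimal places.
\gamma(0) = 4.4116

Multiply the model equation by X_{t-k} and take expectations. With theta_0 = psi_0 = 1 and psi_j the MA(infinity) weights, this gives
  gamma(k) - sum_i phi_i gamma(k-i) = c_k,
  c_k = sigma^2 * sum_{j=k..q} theta_j psi_{j-k}   (c_k = 0 for k > q),
using gamma(-m) = gamma(m).
psi-weights needed (psi_j = theta_j + sum_i phi_i psi_{j-i}):
  psi_1 = theta_1 + phi_1 = 0.246 + (-0.52) = -0.274
Right-hand sides:
  c_0 = sigma^2 (1 + theta_1 psi_1) = 4 * (1 + (0.246)(-0.274)) = 4 * 0.932596 = 3.730384
  c_1 = sigma^2 theta_1 = 4 * (0.246) = 0.984
  c_2 = 0
Equations for k = 0 and k = 1 (AR order 1):
  gamma(0) = phi_1 gamma(1) + c_0
  gamma(1) = phi_1 gamma(0) + c_1
Substituting the second into the first: gamma(0) (1 - phi_1^2) = c_0 + phi_1 c_1, so
  gamma(0) = (c_0 + phi_1 c_1) / (1 - phi_1^2) = (3.730384 + (-0.52)(0.984)) / (1 - (-0.52)^2) = 3.218704 / 0.7296 = 4.411601.
Therefore gamma(0) = 4.4116 (to 4 decimal places).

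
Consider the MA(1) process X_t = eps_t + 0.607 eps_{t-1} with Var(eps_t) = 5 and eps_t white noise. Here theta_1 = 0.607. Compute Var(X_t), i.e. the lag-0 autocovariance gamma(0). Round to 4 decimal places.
\gamma(0) = 6.8422

For an MA(q) process X_t = eps_t + sum_i theta_i eps_{t-i} with
Var(eps_t) = sigma^2, the variance is
  gamma(0) = sigma^2 * (1 + sum_i theta_i^2).
  sum_i theta_i^2 = (0.607)^2 = 0.368449.
  gamma(0) = 5 * (1 + 0.368449) = 5 * 1.368449 = 6.842245, which rounds to 6.8422.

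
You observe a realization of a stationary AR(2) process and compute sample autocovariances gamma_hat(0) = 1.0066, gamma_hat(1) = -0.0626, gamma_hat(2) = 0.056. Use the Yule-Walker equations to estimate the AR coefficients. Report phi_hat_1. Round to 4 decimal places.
\hat\phi_{1} = -0.0590

The Yule-Walker equations for an AR(p) process read, in matrix form,
  Gamma_p phi = r_p,   with   (Gamma_p)_{ij} = gamma(|i - j|),
                       (r_p)_i = gamma(i),   i,j = 1..p.
Substitute the sample gammas (Toeplitz matrix and right-hand side of size 2):
  Gamma_p = [[1.0066, -0.0626], [-0.0626, 1.0066]]
  r_p     = [-0.0626, 0.056]
Written out:
  1.0066 phi_1 - 0.0626 phi_2 = -0.0626
  -0.0626 phi_1 + 1.0066 phi_2 = 0.056
Solve by Cramer's rule:
  det = gamma(0)^2 - gamma(1)^2 = (1.0066)^2 - (-0.0626)^2 = 1.01324356 - 0.00391876 = 1.0093248
  phi_hat_1 = [gamma(1) gamma(0) - gamma(1) gamma(2)] / det = [(-0.0626)(1.0066) - (-0.0626)(0.056)] / 1.0093248 = -0.05950756 / 1.0093248 = -0.059
  phi_hat_2 = [gamma(0) gamma(2) - gamma(1)^2] / det = [(1.0066)(0.056) - (-0.0626)^2] / 1.0093248 = 0.05245084 / 1.0093248 = 0.052
So phi_hat = [-0.0590, 0.0520].
Therefore phi_hat_1 = -0.0590.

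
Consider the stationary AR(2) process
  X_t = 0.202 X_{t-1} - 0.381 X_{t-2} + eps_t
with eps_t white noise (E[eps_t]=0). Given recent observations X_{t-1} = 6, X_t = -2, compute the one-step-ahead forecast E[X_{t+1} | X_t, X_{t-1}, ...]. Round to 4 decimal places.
E[X_{t+1} \mid \mathcal F_t] = -2.6900

For an AR(p) model X_t = c + sum_i phi_i X_{t-i} + eps_t, the
one-step-ahead conditional mean is
  E[X_{t+1} | X_t, ...] = c + sum_i phi_i X_{t+1-i}.
Substitute known values:
  E[X_{t+1} | ...] = (0.202) * (-2) + (-0.381) * (6)
                   = -2.6900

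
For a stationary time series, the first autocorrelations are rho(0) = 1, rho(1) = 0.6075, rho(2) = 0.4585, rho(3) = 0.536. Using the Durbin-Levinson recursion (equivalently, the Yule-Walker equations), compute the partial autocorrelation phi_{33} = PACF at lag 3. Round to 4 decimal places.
\phi_{33} = 0.3410

The PACF at lag k is phi_{kk}, the last component of the solution
to the Yule-Walker system G_k phi = r_k where
  (G_k)_{ij} = rho(|i - j|), (r_k)_i = rho(i), i,j = 1..k.
Equivalently, Durbin-Levinson gives phi_{kk} iteratively:
  phi_{11} = rho(1)
  phi_{kk} = [rho(k) - sum_{j=1..k-1} phi_{k-1,j} rho(k-j)]
            / [1 - sum_{j=1..k-1} phi_{k-1,j} rho(j)],
  phi_{k,j} = phi_{k-1,j} - phi_{kk} phi_{k-1,k-j},  j = 1..k-1.
Step k = 1:
  phi_11 = rho(1) = 0.6075.
Step k = 2:
  phi_22 = [rho(2) - phi_11 rho(1)] / [1 - phi_11 rho(1)] = [0.4585 - (0.6075)(0.6075)] / [1 - (0.6075)(0.6075)]
         = 0.08944375 / 0.63094375 = 0.141762.
  Update: phi_21 = phi_11 - phi_22 phi_11 = 0.6075 - (0.141762)(0.6075) = 0.52138.
Step k = 3:
  phi_33 = [rho(3) - phi_21 rho(2) - phi_22 rho(1)] / [1 - phi_21 rho(1) - phi_22 rho(2)]
    numerator   = 0.536 - (0.52138)(0.4585) - (0.141762)(0.6075) = 0.2108271
    denominator = 1 - (0.52138)(0.6075) - (0.141762)(0.4585) = 0.61826404
  phi_33 = 0.2108271 / 0.61826404 = 0.341.
Therefore phi_{33} = 0.3410.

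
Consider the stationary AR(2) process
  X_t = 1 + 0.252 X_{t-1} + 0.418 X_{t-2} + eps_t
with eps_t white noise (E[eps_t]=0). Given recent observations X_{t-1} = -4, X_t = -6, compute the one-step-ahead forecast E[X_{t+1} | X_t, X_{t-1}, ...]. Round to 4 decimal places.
E[X_{t+1} \mid \mathcal F_t] = -2.1840

For an AR(p) model X_t = c + sum_i phi_i X_{t-i} + eps_t, the
one-step-ahead conditional mean is
  E[X_{t+1} | X_t, ...] = c + sum_i phi_i X_{t+1-i}.
Substitute known values:
  E[X_{t+1} | ...] = 1 + (0.252) * (-6) + (0.418) * (-4)
                   = -2.1840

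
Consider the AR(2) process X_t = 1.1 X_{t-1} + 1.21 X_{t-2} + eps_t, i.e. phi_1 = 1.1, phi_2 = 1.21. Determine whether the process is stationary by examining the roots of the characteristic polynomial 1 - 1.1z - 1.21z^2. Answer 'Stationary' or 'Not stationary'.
\text{Not stationary}

The AR(p) characteristic polynomial is P(z) = 1 - 1.1z - 1.21z^2.
Stationarity requires all roots to lie outside the unit circle, i.e. |z| > 1 for every root.
Set 1 + (-1.1) z + (-1.21) z^2 = 0, i.e. a z^2 + b z + c = 0 with a = -1.21, b = -1.1, c = 1.
Discriminant D = b^2 - 4ac = (-1.1)^2 - 4*(-1.21)*1 = 1.21 - (-4.84) = 6.05.
D >= 0, so the roots are real: z = (-b +/- sqrt(D)) / (2a) = (1.1 +/- 2.459675) / (-2.42).
  z_1 = (1.1 + 2.459675) / (-2.42) = -1.4709,   |z_1| = 1.4709.
  z_2 = (1.1 - 2.459675) / (-2.42) = 0.5618,   |z_2| = 0.5618.
Moduli of all roots: 1.4709, 0.5618.
All moduli strictly greater than 1? No.
Verdict: Not stationary.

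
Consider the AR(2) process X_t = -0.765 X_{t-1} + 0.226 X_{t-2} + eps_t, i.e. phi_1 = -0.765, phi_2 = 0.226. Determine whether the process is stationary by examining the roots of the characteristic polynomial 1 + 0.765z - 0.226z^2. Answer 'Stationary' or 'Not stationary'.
\text{Stationary}

The AR(p) characteristic polynomial is P(z) = 1 + 0.765z - 0.226z^2.
Stationarity requires all roots to lie outside the unit circle, i.e. |z| > 1 for every root.
Set 1 + (0.765) z + (-0.226) z^2 = 0, i.e. a z^2 + b z + c = 0 with a = -0.226, b = 0.765, c = 1.
Discriminant D = b^2 - 4ac = (0.765)^2 - 4*(-0.226)*1 = 0.585225 - (-0.904) = 1.489225.
D >= 0, so the roots are real: z = (-b +/- sqrt(D)) / (2a) = (-0.765 +/- 1.220338) / (-0.452).
  z_1 = (-0.765 + 1.220338) / (-0.452) = -1.0074,   |z_1| = 1.0074.
  z_2 = (-0.765 - 1.220338) / (-0.452) = 4.3923,   |z_2| = 4.3923.
Moduli of all roots: 1.0074, 4.3923.
All moduli strictly greater than 1? Yes.
Verdict: Stationary.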